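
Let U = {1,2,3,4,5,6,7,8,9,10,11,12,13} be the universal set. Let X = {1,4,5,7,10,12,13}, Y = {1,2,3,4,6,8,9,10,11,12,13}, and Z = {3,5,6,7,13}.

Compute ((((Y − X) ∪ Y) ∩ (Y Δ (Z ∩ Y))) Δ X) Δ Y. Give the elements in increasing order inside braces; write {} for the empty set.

Y − X = {2,3,6,8,9,11}
(Y − X) ∪ Y = {1,2,3,4,6,8,9,10,11,12,13}
Z ∩ Y = {3,6,13}
Y Δ (Z ∩ Y) = {1,2,4,8,9,10,11,12}
((Y − X) ∪ Y) ∩ (Y Δ (Z ∩ Y)) = {1,2,4,8,9,10,11,12}
(((Y − X) ∪ Y) ∩ (Y Δ (Z ∩ Y))) Δ X = {2,5,7,8,9,11,13}
((((Y − X) ∪ Y) ∩ (Y Δ (Z ∩ Y))) Δ X) Δ Y = {1,3,4,5,6,7,10,12}

{1,3,4,5,6,7,10,12}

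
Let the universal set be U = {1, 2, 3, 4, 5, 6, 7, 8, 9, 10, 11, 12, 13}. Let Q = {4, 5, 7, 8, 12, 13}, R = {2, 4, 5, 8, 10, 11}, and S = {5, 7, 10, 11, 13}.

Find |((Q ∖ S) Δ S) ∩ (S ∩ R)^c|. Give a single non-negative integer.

5

Q ∖ S = {4, 8, 12}
(Q ∖ S) Δ S = {4, 5, 7, 8, 10, 11, 12, 13}
S ∩ R = {5, 10, 11}
(S ∩ R)^c = {1, 2, 3, 4, 6, 7, 8, 9, 12, 13}
((Q ∖ S) Δ S) ∩ (S ∩ R)^c = {4, 7, 8, 12, 13}
|((Q ∖ S) Δ S) ∩ (S ∩ R)^c| = 5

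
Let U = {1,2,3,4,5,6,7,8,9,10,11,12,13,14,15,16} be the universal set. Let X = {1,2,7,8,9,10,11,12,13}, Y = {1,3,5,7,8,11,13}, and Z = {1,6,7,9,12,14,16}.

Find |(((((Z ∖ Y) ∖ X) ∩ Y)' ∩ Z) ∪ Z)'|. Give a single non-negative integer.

Z ∖ Y = {6,9,12,14,16}
(Z ∖ Y) ∖ X = {6,14,16}
((Z ∖ Y) ∖ X) ∩ Y = {}
(((Z ∖ Y) ∖ X) ∩ Y)' = {1,2,3,4,5,6,7,8,9,10,11,12,13,14,15,16}
(((Z ∖ Y) ∖ X) ∩ Y)' ∩ Z = {1,6,7,9,12,14,16}
((((Z ∖ Y) ∖ X) ∩ Y)' ∩ Z) ∪ Z = {1,6,7,9,12,14,16}
(((((Z ∖ Y) ∖ X) ∩ Y)' ∩ Z) ∪ Z)' = {2,3,4,5,8,10,11,13,15}
|(((((Z ∖ Y) ∖ X) ∩ Y)' ∩ Z) ∪ Z)'| = 9

9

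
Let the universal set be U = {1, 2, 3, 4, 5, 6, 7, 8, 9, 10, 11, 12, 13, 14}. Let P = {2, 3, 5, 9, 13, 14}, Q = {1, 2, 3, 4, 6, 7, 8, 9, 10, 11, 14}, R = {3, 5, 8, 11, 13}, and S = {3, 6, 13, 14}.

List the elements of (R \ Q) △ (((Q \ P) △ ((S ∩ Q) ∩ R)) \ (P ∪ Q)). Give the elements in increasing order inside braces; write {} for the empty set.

R \ Q = {5, 13}
Q \ P = {1, 4, 6, 7, 8, 10, 11}
S ∩ Q = {3, 6, 14}
(S ∩ Q) ∩ R = {3}
(Q \ P) △ ((S ∩ Q) ∩ R) = {1, 3, 4, 6, 7, 8, 10, 11}
P ∪ Q = {1, 2, 3, 4, 5, 6, 7, 8, 9, 10, 11, 13, 14}
((Q \ P) △ ((S ∩ Q) ∩ R)) \ (P ∪ Q) = {}
(R \ Q) △ (((Q \ P) △ ((S ∩ Q) ∩ R)) \ (P ∪ Q)) = {5, 13}

{5, 13}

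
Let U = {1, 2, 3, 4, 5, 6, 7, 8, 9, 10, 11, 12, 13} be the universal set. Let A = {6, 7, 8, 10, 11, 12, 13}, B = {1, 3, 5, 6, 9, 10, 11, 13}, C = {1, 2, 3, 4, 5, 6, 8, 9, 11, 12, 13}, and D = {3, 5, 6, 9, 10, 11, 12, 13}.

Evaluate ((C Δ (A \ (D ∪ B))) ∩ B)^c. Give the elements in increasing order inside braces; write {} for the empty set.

{2, 4, 7, 8, 10, 12}

D ∪ B = {1, 3, 5, 6, 9, 10, 11, 12, 13}
A \ (D ∪ B) = {7, 8}
C Δ (A \ (D ∪ B)) = {1, 2, 3, 4, 5, 6, 7, 9, 11, 12, 13}
(C Δ (A \ (D ∪ B))) ∩ B = {1, 3, 5, 6, 9, 11, 13}
((C Δ (A \ (D ∪ B))) ∩ B)^c = {2, 4, 7, 8, 10, 12}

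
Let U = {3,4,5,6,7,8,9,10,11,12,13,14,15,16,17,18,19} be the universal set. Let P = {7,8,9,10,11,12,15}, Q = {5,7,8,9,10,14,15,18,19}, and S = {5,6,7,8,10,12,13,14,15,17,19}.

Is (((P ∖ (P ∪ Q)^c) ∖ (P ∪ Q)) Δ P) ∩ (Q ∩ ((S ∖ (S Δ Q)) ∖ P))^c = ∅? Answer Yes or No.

No

P ∪ Q = {5,7,8,9,10,11,12,14,15,18,19}
(P ∪ Q)^c = {3,4,6,13,16,17}
P ∖ (P ∪ Q)^c = {7,8,9,10,11,12,15}
(P ∖ (P ∪ Q)^c) ∖ (P ∪ Q) = {}
((P ∖ (P ∪ Q)^c) ∖ (P ∪ Q)) Δ P = {7,8,9,10,11,12,15}
S Δ Q = {6,9,12,13,17,18}
S ∖ (S Δ Q) = {5,7,8,10,14,15,19}
(S ∖ (S Δ Q)) ∖ P = {5,14,19}
Q ∩ ((S ∖ (S Δ Q)) ∖ P) = {5,14,19}
(Q ∩ ((S ∖ (S Δ Q)) ∖ P))^c = {3,4,6,7,8,9,10,11,12,13,15,16,17,18}
7 lies in both, so they are not disjoint.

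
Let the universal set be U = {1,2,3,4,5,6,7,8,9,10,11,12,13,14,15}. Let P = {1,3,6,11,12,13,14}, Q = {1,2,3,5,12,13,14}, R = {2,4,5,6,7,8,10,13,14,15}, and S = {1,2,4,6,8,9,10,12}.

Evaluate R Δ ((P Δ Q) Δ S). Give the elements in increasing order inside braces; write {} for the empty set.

P Δ Q = {2,5,6,11}
(P Δ Q) Δ S = {1,4,5,8,9,10,11,12}
R Δ ((P Δ Q) Δ S) = {1,2,6,7,9,11,12,13,14,15}

{1,2,6,7,9,11,12,13,14,15}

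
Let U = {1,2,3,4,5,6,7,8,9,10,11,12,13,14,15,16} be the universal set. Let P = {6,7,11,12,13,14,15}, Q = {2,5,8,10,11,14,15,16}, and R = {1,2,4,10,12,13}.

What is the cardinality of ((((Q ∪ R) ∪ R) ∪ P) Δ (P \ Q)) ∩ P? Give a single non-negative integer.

Q ∪ R = {1,2,4,5,8,10,11,12,13,14,15,16}
(Q ∪ R) ∪ R = {1,2,4,5,8,10,11,12,13,14,15,16}
((Q ∪ R) ∪ R) ∪ P = {1,2,4,5,6,7,8,10,11,12,13,14,15,16}
P \ Q = {6,7,12,13}
(((Q ∪ R) ∪ R) ∪ P) Δ (P \ Q) = {1,2,4,5,8,10,11,14,15,16}
((((Q ∪ R) ∪ R) ∪ P) Δ (P \ Q)) ∩ P = {11,14,15}
|((((Q ∪ R) ∪ R) ∪ P) Δ (P \ Q)) ∩ P| = 3

3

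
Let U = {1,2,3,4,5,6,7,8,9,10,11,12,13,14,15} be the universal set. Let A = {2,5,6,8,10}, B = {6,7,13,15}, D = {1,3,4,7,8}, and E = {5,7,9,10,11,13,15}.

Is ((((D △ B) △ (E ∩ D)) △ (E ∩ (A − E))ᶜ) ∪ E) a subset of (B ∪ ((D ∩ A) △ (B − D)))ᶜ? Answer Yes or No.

No

D △ B = {1,3,4,6,8,13,15}
E ∩ D = {7}
(D △ B) △ (E ∩ D) = {1,3,4,6,7,8,13,15}
A − E = {2,6,8}
E ∩ (A − E) = {}
(E ∩ (A − E))ᶜ = {1,2,3,4,5,6,7,8,9,10,11,12,13,14,15}
((D △ B) △ (E ∩ D)) △ (E ∩ (A − E))ᶜ = {2,5,9,10,11,12,14}
(((D △ B) △ (E ∩ D)) △ (E ∩ (A − E))ᶜ) ∪ E = {2,5,7,9,10,11,12,13,14,15}
D ∩ A = {8}
B − D = {6,13,15}
(D ∩ A) △ (B − D) = {6,8,13,15}
B ∪ ((D ∩ A) △ (B − D)) = {6,7,8,13,15}
(B ∪ ((D ∩ A) △ (B − D)))ᶜ = {1,2,3,4,5,9,10,11,12,14}
7 ∈ (((D △ B) △ (E ∩ D)) △ (E ∩ (A − E))ᶜ) ∪ E but 7 ∉ (B ∪ ((D ∩ A) △ (B − D)))ᶜ, so the inclusion fails.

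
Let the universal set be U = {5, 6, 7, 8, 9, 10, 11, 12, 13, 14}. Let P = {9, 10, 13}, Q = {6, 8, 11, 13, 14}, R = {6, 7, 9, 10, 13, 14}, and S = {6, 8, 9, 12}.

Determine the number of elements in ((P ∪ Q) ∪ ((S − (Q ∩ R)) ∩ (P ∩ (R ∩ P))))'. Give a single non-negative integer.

P ∪ Q = {6, 8, 9, 10, 11, 13, 14}
Q ∩ R = {6, 13, 14}
S − (Q ∩ R) = {8, 9, 12}
R ∩ P = {9, 10, 13}
P ∩ (R ∩ P) = {9, 10, 13}
(S − (Q ∩ R)) ∩ (P ∩ (R ∩ P)) = {9}
(P ∪ Q) ∪ ((S − (Q ∩ R)) ∩ (P ∩ (R ∩ P))) = {6, 8, 9, 10, 11, 13, 14}
((P ∪ Q) ∪ ((S − (Q ∩ R)) ∩ (P ∩ (R ∩ P))))' = {5, 7, 12}
|((P ∪ Q) ∪ ((S − (Q ∩ R)) ∩ (P ∩ (R ∩ P))))'| = 3

3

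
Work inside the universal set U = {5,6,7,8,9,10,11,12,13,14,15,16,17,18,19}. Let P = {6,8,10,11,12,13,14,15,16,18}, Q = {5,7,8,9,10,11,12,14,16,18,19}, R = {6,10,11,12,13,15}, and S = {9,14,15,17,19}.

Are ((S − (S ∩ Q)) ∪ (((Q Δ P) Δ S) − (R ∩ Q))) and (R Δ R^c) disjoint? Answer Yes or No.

S ∩ Q = {9,14,19}
S − (S ∩ Q) = {15,17}
Q Δ P = {5,6,7,9,13,15,19}
(Q Δ P) Δ S = {5,6,7,13,14,17}
R ∩ Q = {10,11,12}
((Q Δ P) Δ S) − (R ∩ Q) = {5,6,7,13,14,17}
(S − (S ∩ Q)) ∪ (((Q Δ P) Δ S) − (R ∩ Q)) = {5,6,7,13,14,15,17}
R^c = {5,7,8,9,14,16,17,18,19}
R Δ R^c = {5,6,7,8,9,10,11,12,13,14,15,16,17,18,19}
5 lies in both, so they are not disjoint.

No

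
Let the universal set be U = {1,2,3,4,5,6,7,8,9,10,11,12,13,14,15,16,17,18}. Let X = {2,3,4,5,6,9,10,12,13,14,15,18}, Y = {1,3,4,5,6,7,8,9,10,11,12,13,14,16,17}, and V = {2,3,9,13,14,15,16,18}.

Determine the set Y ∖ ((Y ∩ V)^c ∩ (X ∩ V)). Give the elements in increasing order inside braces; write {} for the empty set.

Y ∩ V = {3,9,13,14,16}
(Y ∩ V)^c = {1,2,4,5,6,7,8,10,11,12,15,17,18}
X ∩ V = {2,3,9,13,14,15,18}
(Y ∩ V)^c ∩ (X ∩ V) = {2,15,18}
Y ∖ ((Y ∩ V)^c ∩ (X ∩ V)) = {1,3,4,5,6,7,8,9,10,11,12,13,14,16,17}

{1,3,4,5,6,7,8,9,10,11,12,13,14,16,17}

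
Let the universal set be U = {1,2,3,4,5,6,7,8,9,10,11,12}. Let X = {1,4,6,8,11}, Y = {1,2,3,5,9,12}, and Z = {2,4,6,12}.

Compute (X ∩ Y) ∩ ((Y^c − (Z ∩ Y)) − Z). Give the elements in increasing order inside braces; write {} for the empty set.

X ∩ Y = {1}
Y^c = {4,6,7,8,10,11}
Z ∩ Y = {2,12}
Y^c − (Z ∩ Y) = {4,6,7,8,10,11}
(Y^c − (Z ∩ Y)) − Z = {7,8,10,11}
(X ∩ Y) ∩ ((Y^c − (Z ∩ Y)) − Z) = {}

{}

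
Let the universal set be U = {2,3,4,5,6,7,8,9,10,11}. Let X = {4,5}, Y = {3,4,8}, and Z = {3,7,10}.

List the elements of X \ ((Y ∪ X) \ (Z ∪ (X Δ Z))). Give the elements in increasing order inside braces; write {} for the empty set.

Y ∪ X = {3,4,5,8}
X Δ Z = {3,4,5,7,10}
Z ∪ (X Δ Z) = {3,4,5,7,10}
(Y ∪ X) \ (Z ∪ (X Δ Z)) = {8}
X \ ((Y ∪ X) \ (Z ∪ (X Δ Z))) = {4,5}

{4,5}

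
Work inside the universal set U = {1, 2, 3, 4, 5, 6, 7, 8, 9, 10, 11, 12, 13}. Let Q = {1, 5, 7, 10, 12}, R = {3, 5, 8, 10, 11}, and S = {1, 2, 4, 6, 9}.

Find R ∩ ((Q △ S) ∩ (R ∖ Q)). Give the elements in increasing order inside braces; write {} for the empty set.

Q △ S = {2, 4, 5, 6, 7, 9, 10, 12}
R ∖ Q = {3, 8, 11}
(Q △ S) ∩ (R ∖ Q) = {}
R ∩ ((Q △ S) ∩ (R ∖ Q)) = {}

{}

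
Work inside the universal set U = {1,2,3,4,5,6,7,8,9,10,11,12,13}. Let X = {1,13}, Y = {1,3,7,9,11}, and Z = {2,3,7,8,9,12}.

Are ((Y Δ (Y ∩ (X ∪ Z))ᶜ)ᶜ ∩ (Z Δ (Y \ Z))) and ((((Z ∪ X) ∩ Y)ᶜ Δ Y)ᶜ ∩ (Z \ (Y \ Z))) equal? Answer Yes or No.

No

X ∪ Z = {1,2,3,7,8,9,12,13}
Y ∩ (X ∪ Z) = {1,3,7,9}
(Y ∩ (X ∪ Z))ᶜ = {2,4,5,6,8,10,11,12,13}
Y Δ (Y ∩ (X ∪ Z))ᶜ = {1,2,3,4,5,6,7,8,9,10,12,13}
(Y Δ (Y ∩ (X ∪ Z))ᶜ)ᶜ = {11}
Y \ Z = {1,11}
Z Δ (Y \ Z) = {1,2,3,7,8,9,11,12}
(Y Δ (Y ∩ (X ∪ Z))ᶜ)ᶜ ∩ (Z Δ (Y \ Z)) = {11}
Z ∪ X = {1,2,3,7,8,9,12,13}
(Z ∪ X) ∩ Y = {1,3,7,9}
((Z ∪ X) ∩ Y)ᶜ = {2,4,5,6,8,10,11,12,13}
((Z ∪ X) ∩ Y)ᶜ Δ Y = {1,2,3,4,5,6,7,8,9,10,12,13}
(((Z ∪ X) ∩ Y)ᶜ Δ Y)ᶜ = {11}
Z \ (Y \ Z) = {2,3,7,8,9,12}
(((Z ∪ X) ∩ Y)ᶜ Δ Y)ᶜ ∩ (Z \ (Y \ Z)) = {}
11 ∈ (Y Δ (Y ∩ (X ∪ Z))ᶜ)ᶜ ∩ (Z Δ (Y \ Z)) but 11 ∉ (((Z ∪ X) ∩ Y)ᶜ Δ Y)ᶜ ∩ (Z \ (Y \ Z)), so they differ.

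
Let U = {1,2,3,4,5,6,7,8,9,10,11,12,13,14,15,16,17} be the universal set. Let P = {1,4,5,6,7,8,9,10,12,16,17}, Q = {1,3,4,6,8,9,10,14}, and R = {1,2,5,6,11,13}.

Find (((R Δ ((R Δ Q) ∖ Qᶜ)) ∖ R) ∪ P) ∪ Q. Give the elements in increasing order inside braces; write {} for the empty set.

{1,3,4,5,6,7,8,9,10,12,14,16,17}

R Δ Q = {2,3,4,5,8,9,10,11,13,14}
Qᶜ = {2,5,7,11,12,13,15,16,17}
(R Δ Q) ∖ Qᶜ = {3,4,8,9,10,14}
R Δ ((R Δ Q) ∖ Qᶜ) = {1,2,3,4,5,6,8,9,10,11,13,14}
(R Δ ((R Δ Q) ∖ Qᶜ)) ∖ R = {3,4,8,9,10,14}
((R Δ ((R Δ Q) ∖ Qᶜ)) ∖ R) ∪ P = {1,3,4,5,6,7,8,9,10,12,14,16,17}
(((R Δ ((R Δ Q) ∖ Qᶜ)) ∖ R) ∪ P) ∪ Q = {1,3,4,5,6,7,8,9,10,12,14,16,17}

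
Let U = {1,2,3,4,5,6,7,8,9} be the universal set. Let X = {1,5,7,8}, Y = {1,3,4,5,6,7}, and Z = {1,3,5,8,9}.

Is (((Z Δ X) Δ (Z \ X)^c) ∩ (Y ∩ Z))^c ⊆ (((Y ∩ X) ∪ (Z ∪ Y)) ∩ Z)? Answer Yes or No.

No

Z Δ X = {3,7,9}
Z \ X = {3,9}
(Z \ X)^c = {1,2,4,5,6,7,8}
(Z Δ X) Δ (Z \ X)^c = {1,2,3,4,5,6,8,9}
Y ∩ Z = {1,3,5}
((Z Δ X) Δ (Z \ X)^c) ∩ (Y ∩ Z) = {1,3,5}
(((Z Δ X) Δ (Z \ X)^c) ∩ (Y ∩ Z))^c = {2,4,6,7,8,9}
Y ∩ X = {1,5,7}
Z ∪ Y = {1,3,4,5,6,7,8,9}
(Y ∩ X) ∪ (Z ∪ Y) = {1,3,4,5,6,7,8,9}
((Y ∩ X) ∪ (Z ∪ Y)) ∩ Z = {1,3,5,8,9}
2 ∈ (((Z Δ X) Δ (Z \ X)^c) ∩ (Y ∩ Z))^c but 2 ∉ ((Y ∩ X) ∪ (Z ∪ Y)) ∩ Z, so the inclusion fails.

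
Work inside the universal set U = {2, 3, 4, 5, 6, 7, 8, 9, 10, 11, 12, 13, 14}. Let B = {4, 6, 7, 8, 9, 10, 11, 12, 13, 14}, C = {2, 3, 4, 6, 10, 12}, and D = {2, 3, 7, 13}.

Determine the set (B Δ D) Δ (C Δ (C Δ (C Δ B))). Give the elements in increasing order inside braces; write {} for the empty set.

B Δ D = {2, 3, 4, 6, 8, 9, 10, 11, 12, 14}
C Δ B = {2, 3, 7, 8, 9, 11, 13, 14}
C Δ (C Δ B) = {4, 6, 7, 8, 9, 10, 11, 12, 13, 14}
C Δ (C Δ (C Δ B)) = {2, 3, 7, 8, 9, 11, 13, 14}
(B Δ D) Δ (C Δ (C Δ (C Δ B))) = {4, 6, 7, 10, 12, 13}

{4, 6, 7, 10, 12, 13}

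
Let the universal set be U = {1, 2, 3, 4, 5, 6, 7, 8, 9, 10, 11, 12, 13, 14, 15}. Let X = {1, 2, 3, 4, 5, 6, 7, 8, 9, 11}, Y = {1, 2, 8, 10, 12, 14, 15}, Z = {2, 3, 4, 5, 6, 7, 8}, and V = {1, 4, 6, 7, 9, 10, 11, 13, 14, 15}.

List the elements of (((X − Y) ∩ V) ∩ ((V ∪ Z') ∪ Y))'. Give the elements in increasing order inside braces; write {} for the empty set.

X − Y = {3, 4, 5, 6, 7, 9, 11}
(X − Y) ∩ V = {4, 6, 7, 9, 11}
Z' = {1, 9, 10, 11, 12, 13, 14, 15}
V ∪ Z' = {1, 4, 6, 7, 9, 10, 11, 12, 13, 14, 15}
(V ∪ Z') ∪ Y = {1, 2, 4, 6, 7, 8, 9, 10, 11, 12, 13, 14, 15}
((X − Y) ∩ V) ∩ ((V ∪ Z') ∪ Y) = {4, 6, 7, 9, 11}
(((X − Y) ∩ V) ∩ ((V ∪ Z') ∪ Y))' = {1, 2, 3, 5, 8, 10, 12, 13, 14, 15}

{1, 2, 3, 5, 8, 10, 12, 13, 14, 15}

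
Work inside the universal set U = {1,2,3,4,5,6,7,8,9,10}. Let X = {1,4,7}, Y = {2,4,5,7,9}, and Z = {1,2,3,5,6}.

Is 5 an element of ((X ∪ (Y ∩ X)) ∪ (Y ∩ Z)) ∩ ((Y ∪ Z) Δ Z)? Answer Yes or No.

No

5 ∈ Y and 5 ∉ X, so 5 ∉ Y ∩ X
5 ∉ X and 5 ∉ (Y ∩ X), so 5 ∉ X ∪ (Y ∩ X)
5 ∈ Y and 5 ∈ Z, so 5 ∈ Y ∩ Z
5 ∉ (X ∪ (Y ∩ X)) and 5 ∈ (Y ∩ Z), so 5 ∈ (X ∪ (Y ∩ X)) ∪ (Y ∩ Z)
5 ∈ Y and 5 ∈ Z, so 5 ∈ Y ∪ Z
5 ∈ (Y ∪ Z) and 5 ∈ Z, so 5 ∉ (Y ∪ Z) Δ Z
5 ∈ ((X ∪ (Y ∩ X)) ∪ (Y ∩ Z)) and 5 ∉ ((Y ∪ Z) Δ Z), so 5 ∉ ((X ∪ (Y ∩ X)) ∪ (Y ∩ Z)) ∩ ((Y ∪ Z) Δ Z)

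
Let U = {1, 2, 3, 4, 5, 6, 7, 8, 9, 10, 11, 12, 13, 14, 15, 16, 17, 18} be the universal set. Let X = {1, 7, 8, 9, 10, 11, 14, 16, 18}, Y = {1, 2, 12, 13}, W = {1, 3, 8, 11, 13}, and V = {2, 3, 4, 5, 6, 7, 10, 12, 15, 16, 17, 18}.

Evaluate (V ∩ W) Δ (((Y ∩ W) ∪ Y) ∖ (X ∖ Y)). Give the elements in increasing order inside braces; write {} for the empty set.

V ∩ W = {3}
Y ∩ W = {1, 13}
(Y ∩ W) ∪ Y = {1, 2, 12, 13}
X ∖ Y = {7, 8, 9, 10, 11, 14, 16, 18}
((Y ∩ W) ∪ Y) ∖ (X ∖ Y) = {1, 2, 12, 13}
(V ∩ W) Δ (((Y ∩ W) ∪ Y) ∖ (X ∖ Y)) = {1, 2, 3, 12, 13}

{1, 2, 3, 12, 13}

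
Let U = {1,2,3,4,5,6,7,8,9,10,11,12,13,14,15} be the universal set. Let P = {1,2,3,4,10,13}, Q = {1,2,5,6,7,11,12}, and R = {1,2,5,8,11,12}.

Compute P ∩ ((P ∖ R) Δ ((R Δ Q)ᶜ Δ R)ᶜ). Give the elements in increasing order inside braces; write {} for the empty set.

P ∖ R = {3,4,10,13}
R Δ Q = {6,7,8}
(R Δ Q)ᶜ = {1,2,3,4,5,9,10,11,12,13,14,15}
(R Δ Q)ᶜ Δ R = {3,4,8,9,10,13,14,15}
((R Δ Q)ᶜ Δ R)ᶜ = {1,2,5,6,7,11,12}
(P ∖ R) Δ ((R Δ Q)ᶜ Δ R)ᶜ = {1,2,3,4,5,6,7,10,11,12,13}
P ∩ ((P ∖ R) Δ ((R Δ Q)ᶜ Δ R)ᶜ) = {1,2,3,4,10,13}

{1,2,3,4,10,13}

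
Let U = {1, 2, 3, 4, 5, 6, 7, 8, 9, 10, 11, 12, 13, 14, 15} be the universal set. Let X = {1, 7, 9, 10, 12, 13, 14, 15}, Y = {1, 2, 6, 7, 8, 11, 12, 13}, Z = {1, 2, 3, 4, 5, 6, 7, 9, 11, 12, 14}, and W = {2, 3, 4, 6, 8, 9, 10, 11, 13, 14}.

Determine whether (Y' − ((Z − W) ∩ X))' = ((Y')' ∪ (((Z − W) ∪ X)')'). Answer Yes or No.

No

Y' = {3, 4, 5, 9, 10, 14, 15}
Z − W = {1, 5, 7, 12}
(Z − W) ∩ X = {1, 7, 12}
Y' − ((Z − W) ∩ X) = {3, 4, 5, 9, 10, 14, 15}
(Y' − ((Z − W) ∩ X))' = {1, 2, 6, 7, 8, 11, 12, 13}
(Y')' = {1, 2, 6, 7, 8, 11, 12, 13}
(Z − W) ∪ X = {1, 5, 7, 9, 10, 12, 13, 14, 15}
((Z − W) ∪ X)' = {2, 3, 4, 6, 8, 11}
(((Z − W) ∪ X)')' = {1, 5, 7, 9, 10, 12, 13, 14, 15}
(Y')' ∪ (((Z − W) ∪ X)')' = {1, 2, 5, 6, 7, 8, 9, 10, 11, 12, 13, 14, 15}
5 ∈ (Y')' ∪ (((Z − W) ∪ X)')' but 5 ∉ (Y' − ((Z − W) ∩ X))', so they differ.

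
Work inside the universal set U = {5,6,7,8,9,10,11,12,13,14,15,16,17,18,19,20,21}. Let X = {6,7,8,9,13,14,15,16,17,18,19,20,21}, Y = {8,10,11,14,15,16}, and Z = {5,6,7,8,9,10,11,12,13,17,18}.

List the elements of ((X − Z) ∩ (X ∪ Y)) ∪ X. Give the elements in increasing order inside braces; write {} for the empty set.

X − Z = {14,15,16,19,20,21}
X ∪ Y = {6,7,8,9,10,11,13,14,15,16,17,18,19,20,21}
(X − Z) ∩ (X ∪ Y) = {14,15,16,19,20,21}
((X − Z) ∩ (X ∪ Y)) ∪ X = {6,7,8,9,13,14,15,16,17,18,19,20,21}

{6,7,8,9,13,14,15,16,17,18,19,20,21}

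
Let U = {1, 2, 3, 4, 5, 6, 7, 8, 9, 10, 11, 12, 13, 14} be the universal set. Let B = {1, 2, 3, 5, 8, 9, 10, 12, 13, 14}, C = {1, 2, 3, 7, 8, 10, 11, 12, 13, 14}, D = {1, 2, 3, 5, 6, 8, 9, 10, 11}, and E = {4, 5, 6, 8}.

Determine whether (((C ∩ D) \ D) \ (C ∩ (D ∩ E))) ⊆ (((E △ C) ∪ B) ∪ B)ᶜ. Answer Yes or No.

C ∩ D = {1, 2, 3, 8, 10, 11}
(C ∩ D) \ D = {}
D ∩ E = {5, 6, 8}
C ∩ (D ∩ E) = {8}
((C ∩ D) \ D) \ (C ∩ (D ∩ E)) = {}
E △ C = {1, 2, 3, 4, 5, 6, 7, 10, 11, 12, 13, 14}
(E △ C) ∪ B = {1, 2, 3, 4, 5, 6, 7, 8, 9, 10, 11, 12, 13, 14}
((E △ C) ∪ B) ∪ B = {1, 2, 3, 4, 5, 6, 7, 8, 9, 10, 11, 12, 13, 14}
(((E △ C) ∪ B) ∪ B)ᶜ = {}
Every element of {} is in {}, so ((C ∩ D) \ D) \ (C ∩ (D ∩ E)) ⊆ (((E △ C) ∪ B) ∪ B)ᶜ.

Yes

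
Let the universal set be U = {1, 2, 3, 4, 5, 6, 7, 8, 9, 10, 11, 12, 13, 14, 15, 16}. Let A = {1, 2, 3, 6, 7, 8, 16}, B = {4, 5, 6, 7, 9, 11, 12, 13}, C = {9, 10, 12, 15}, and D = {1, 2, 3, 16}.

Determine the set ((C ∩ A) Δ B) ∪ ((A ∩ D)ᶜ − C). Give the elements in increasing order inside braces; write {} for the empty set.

C ∩ A = {}
(C ∩ A) Δ B = {4, 5, 6, 7, 9, 11, 12, 13}
A ∩ D = {1, 2, 3, 16}
(A ∩ D)ᶜ = {4, 5, 6, 7, 8, 9, 10, 11, 12, 13, 14, 15}
(A ∩ D)ᶜ − C = {4, 5, 6, 7, 8, 11, 13, 14}
((C ∩ A) Δ B) ∪ ((A ∩ D)ᶜ − C) = {4, 5, 6, 7, 8, 9, 11, 12, 13, 14}

{4, 5, 6, 7, 8, 9, 11, 12, 13, 14}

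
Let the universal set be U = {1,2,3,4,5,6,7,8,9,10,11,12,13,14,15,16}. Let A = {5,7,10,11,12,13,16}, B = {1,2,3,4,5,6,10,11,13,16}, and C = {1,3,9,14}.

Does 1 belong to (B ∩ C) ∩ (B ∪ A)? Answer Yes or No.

1 ∈ B and 1 ∈ C, so 1 ∈ B ∩ C
1 ∈ B and 1 ∉ A, so 1 ∈ B ∪ A
1 ∈ (B ∩ C) and 1 ∈ (B ∪ A), so 1 ∈ (B ∩ C) ∩ (B ∪ A)

Yes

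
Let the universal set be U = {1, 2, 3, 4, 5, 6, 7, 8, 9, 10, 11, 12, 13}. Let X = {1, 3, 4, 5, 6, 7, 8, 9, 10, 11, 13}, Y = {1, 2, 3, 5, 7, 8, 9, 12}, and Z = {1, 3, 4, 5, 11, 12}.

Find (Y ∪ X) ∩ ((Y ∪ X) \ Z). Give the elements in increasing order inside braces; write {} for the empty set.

Y ∪ X = {1, 2, 3, 4, 5, 6, 7, 8, 9, 10, 11, 12, 13}
(Y ∪ X) \ Z = {2, 6, 7, 8, 9, 10, 13}
(Y ∪ X) ∩ ((Y ∪ X) \ Z) = {2, 6, 7, 8, 9, 10, 13}

{2, 6, 7, 8, 9, 10, 13}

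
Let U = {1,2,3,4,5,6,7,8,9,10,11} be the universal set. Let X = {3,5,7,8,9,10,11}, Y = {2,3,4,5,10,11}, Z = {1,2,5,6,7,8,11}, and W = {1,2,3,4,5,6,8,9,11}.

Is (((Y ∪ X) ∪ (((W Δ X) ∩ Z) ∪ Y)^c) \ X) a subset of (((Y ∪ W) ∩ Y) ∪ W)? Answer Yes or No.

Y ∪ X = {2,3,4,5,7,8,9,10,11}
W Δ X = {1,2,4,6,7,10}
(W Δ X) ∩ Z = {1,2,6,7}
((W Δ X) ∩ Z) ∪ Y = {1,2,3,4,5,6,7,10,11}
(((W Δ X) ∩ Z) ∪ Y)^c = {8,9}
(Y ∪ X) ∪ (((W Δ X) ∩ Z) ∪ Y)^c = {2,3,4,5,7,8,9,10,11}
((Y ∪ X) ∪ (((W Δ X) ∩ Z) ∪ Y)^c) \ X = {2,4}
Y ∪ W = {1,2,3,4,5,6,8,9,10,11}
(Y ∪ W) ∩ Y = {2,3,4,5,10,11}
((Y ∪ W) ∩ Y) ∪ W = {1,2,3,4,5,6,8,9,10,11}
Every element of {2,4} is in {1,2,3,4,5,6,8,9,10,11}, so ((Y ∪ X) ∪ (((W Δ X) ∩ Z) ∪ Y)^c) \ X ⊆ ((Y ∪ W) ∩ Y) ∪ W.

Yes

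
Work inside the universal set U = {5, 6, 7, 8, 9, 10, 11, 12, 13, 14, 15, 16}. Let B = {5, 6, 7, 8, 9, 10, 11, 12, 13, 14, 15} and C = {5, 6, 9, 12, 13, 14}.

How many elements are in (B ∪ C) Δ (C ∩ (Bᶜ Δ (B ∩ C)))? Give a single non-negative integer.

B ∪ C = {5, 6, 7, 8, 9, 10, 11, 12, 13, 14, 15}
Bᶜ = {16}
B ∩ C = {5, 6, 9, 12, 13, 14}
Bᶜ Δ (B ∩ C) = {5, 6, 9, 12, 13, 14, 16}
C ∩ (Bᶜ Δ (B ∩ C)) = {5, 6, 9, 12, 13, 14}
(B ∪ C) Δ (C ∩ (Bᶜ Δ (B ∩ C))) = {7, 8, 10, 11, 15}
|(B ∪ C) Δ (C ∩ (Bᶜ Δ (B ∩ C)))| = 5

5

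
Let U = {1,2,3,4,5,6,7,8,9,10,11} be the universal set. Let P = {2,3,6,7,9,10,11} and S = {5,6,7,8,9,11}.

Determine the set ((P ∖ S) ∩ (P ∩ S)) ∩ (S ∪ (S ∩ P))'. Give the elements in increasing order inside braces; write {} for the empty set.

P ∖ S = {2,3,10}
P ∩ S = {6,7,9,11}
(P ∖ S) ∩ (P ∩ S) = {}
S ∩ P = {6,7,9,11}
S ∪ (S ∩ P) = {5,6,7,8,9,11}
(S ∪ (S ∩ P))' = {1,2,3,4,10}
((P ∖ S) ∩ (P ∩ S)) ∩ (S ∪ (S ∩ P))' = {}

{}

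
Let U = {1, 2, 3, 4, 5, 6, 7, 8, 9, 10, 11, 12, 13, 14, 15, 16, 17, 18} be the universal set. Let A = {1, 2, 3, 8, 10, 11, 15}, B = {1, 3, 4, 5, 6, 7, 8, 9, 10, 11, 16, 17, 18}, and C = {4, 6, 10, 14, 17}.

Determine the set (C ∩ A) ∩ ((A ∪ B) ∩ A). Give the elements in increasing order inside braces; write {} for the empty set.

C ∩ A = {10}
A ∪ B = {1, 2, 3, 4, 5, 6, 7, 8, 9, 10, 11, 15, 16, 17, 18}
(A ∪ B) ∩ A = {1, 2, 3, 8, 10, 11, 15}
(C ∩ A) ∩ ((A ∪ B) ∩ A) = {10}

{10}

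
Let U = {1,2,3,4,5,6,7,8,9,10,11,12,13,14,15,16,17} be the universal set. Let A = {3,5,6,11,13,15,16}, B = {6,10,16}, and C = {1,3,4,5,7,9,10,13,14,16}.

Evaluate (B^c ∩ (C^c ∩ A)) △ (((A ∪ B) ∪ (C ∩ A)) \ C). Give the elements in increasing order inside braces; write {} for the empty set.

{6}

B^c = {1,2,3,4,5,7,8,9,11,12,13,14,15,17}
C^c = {2,6,8,11,12,15,17}
C^c ∩ A = {6,11,15}
B^c ∩ (C^c ∩ A) = {11,15}
A ∪ B = {3,5,6,10,11,13,15,16}
C ∩ A = {3,5,13,16}
(A ∪ B) ∪ (C ∩ A) = {3,5,6,10,11,13,15,16}
((A ∪ B) ∪ (C ∩ A)) \ C = {6,11,15}
(B^c ∩ (C^c ∩ A)) △ (((A ∪ B) ∪ (C ∩ A)) \ C) = {6}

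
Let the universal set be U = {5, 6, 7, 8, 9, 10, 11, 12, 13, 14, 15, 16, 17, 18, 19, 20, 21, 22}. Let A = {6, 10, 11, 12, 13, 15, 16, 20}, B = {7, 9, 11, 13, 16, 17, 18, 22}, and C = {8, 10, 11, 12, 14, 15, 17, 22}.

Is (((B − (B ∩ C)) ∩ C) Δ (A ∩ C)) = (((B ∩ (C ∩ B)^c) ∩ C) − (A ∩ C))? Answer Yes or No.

B ∩ C = {11, 17, 22}
B − (B ∩ C) = {7, 9, 13, 16, 18}
(B − (B ∩ C)) ∩ C = {}
A ∩ C = {10, 11, 12, 15}
((B − (B ∩ C)) ∩ C) Δ (A ∩ C) = {10, 11, 12, 15}
C ∩ B = {11, 17, 22}
(C ∩ B)^c = {5, 6, 7, 8, 9, 10, 12, 13, 14, 15, 16, 18, 19, 20, 21}
B ∩ (C ∩ B)^c = {7, 9, 13, 16, 18}
(B ∩ (C ∩ B)^c) ∩ C = {}
((B ∩ (C ∩ B)^c) ∩ C) − (A ∩ C) = {}
10 ∈ ((B − (B ∩ C)) ∩ C) Δ (A ∩ C) but 10 ∉ ((B ∩ (C ∩ B)^c) ∩ C) − (A ∩ C), so they differ.

No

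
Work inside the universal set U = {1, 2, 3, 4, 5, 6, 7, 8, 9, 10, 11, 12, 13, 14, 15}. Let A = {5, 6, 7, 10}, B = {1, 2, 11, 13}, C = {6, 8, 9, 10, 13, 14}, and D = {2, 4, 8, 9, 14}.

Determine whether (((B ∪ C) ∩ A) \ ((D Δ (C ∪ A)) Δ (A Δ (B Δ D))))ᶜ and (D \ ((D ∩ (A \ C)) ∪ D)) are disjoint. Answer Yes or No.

Yes

B ∪ C = {1, 2, 6, 8, 9, 10, 11, 13, 14}
(B ∪ C) ∩ A = {6, 10}
C ∪ A = {5, 6, 7, 8, 9, 10, 13, 14}
D Δ (C ∪ A) = {2, 4, 5, 6, 7, 10, 13}
B Δ D = {1, 4, 8, 9, 11, 13, 14}
A Δ (B Δ D) = {1, 4, 5, 6, 7, 8, 9, 10, 11, 13, 14}
(D Δ (C ∪ A)) Δ (A Δ (B Δ D)) = {1, 2, 8, 9, 11, 14}
((B ∪ C) ∩ A) \ ((D Δ (C ∪ A)) Δ (A Δ (B Δ D))) = {6, 10}
(((B ∪ C) ∩ A) \ ((D Δ (C ∪ A)) Δ (A Δ (B Δ D))))ᶜ = {1, 2, 3, 4, 5, 7, 8, 9, 11, 12, 13, 14, 15}
A \ C = {5, 7}
D ∩ (A \ C) = {}
(D ∩ (A \ C)) ∪ D = {2, 4, 8, 9, 14}
D \ ((D ∩ (A \ C)) ∪ D) = {}
{1, 2, 3, 4, 5, 7, 8, 9, 11, 12, 13, 14, 15} and {} share no elements.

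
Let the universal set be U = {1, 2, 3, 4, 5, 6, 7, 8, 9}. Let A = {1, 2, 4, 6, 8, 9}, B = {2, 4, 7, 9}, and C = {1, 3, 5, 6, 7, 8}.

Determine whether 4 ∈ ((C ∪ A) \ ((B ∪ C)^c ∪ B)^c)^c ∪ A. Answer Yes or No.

Yes

4 ∉ C and 4 ∈ A, so 4 ∈ C ∪ A
4 ∈ B and 4 ∉ C, so 4 ∈ B ∪ C
4 ∉ (B ∪ C)^c since 4 ∈ (B ∪ C)
4 ∉ (B ∪ C)^c and 4 ∈ B, so 4 ∈ (B ∪ C)^c ∪ B
4 ∉ ((B ∪ C)^c ∪ B)^c since 4 ∈ ((B ∪ C)^c ∪ B)
4 ∈ (C ∪ A) and 4 ∉ ((B ∪ C)^c ∪ B)^c, so 4 ∈ (C ∪ A) \ ((B ∪ C)^c ∪ B)^c
4 ∉ ((C ∪ A) \ ((B ∪ C)^c ∪ B)^c)^c since 4 ∈ ((C ∪ A) \ ((B ∪ C)^c ∪ B)^c)
4 ∉ ((C ∪ A) \ ((B ∪ C)^c ∪ B)^c)^c and 4 ∈ A, so 4 ∈ ((C ∪ A) \ ((B ∪ C)^c ∪ B)^c)^c ∪ A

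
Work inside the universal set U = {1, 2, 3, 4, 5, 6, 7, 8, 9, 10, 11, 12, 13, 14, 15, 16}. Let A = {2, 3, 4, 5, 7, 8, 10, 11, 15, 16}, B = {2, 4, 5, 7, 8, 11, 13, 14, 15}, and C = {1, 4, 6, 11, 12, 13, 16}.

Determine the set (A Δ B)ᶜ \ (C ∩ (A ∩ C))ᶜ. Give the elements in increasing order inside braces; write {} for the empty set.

{4, 11}

A Δ B = {3, 10, 13, 14, 16}
(A Δ B)ᶜ = {1, 2, 4, 5, 6, 7, 8, 9, 11, 12, 15}
A ∩ C = {4, 11, 16}
C ∩ (A ∩ C) = {4, 11, 16}
(C ∩ (A ∩ C))ᶜ = {1, 2, 3, 5, 6, 7, 8, 9, 10, 12, 13, 14, 15}
(A Δ B)ᶜ \ (C ∩ (A ∩ C))ᶜ = {4, 11}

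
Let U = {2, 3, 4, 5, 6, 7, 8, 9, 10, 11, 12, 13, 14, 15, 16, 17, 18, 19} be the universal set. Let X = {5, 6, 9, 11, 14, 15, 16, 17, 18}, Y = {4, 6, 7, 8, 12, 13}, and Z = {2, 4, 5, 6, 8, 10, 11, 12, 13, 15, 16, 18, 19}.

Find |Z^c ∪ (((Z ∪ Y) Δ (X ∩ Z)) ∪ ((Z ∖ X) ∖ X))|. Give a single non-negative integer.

12

Z^c = {3, 7, 9, 14, 17}
Z ∪ Y = {2, 4, 5, 6, 7, 8, 10, 11, 12, 13, 15, 16, 18, 19}
X ∩ Z = {5, 6, 11, 15, 16, 18}
(Z ∪ Y) Δ (X ∩ Z) = {2, 4, 7, 8, 10, 12, 13, 19}
Z ∖ X = {2, 4, 8, 10, 12, 13, 19}
(Z ∖ X) ∖ X = {2, 4, 8, 10, 12, 13, 19}
((Z ∪ Y) Δ (X ∩ Z)) ∪ ((Z ∖ X) ∖ X) = {2, 4, 7, 8, 10, 12, 13, 19}
Z^c ∪ (((Z ∪ Y) Δ (X ∩ Z)) ∪ ((Z ∖ X) ∖ X)) = {2, 3, 4, 7, 8, 9, 10, 12, 13, 14, 17, 19}
|Z^c ∪ (((Z ∪ Y) Δ (X ∩ Z)) ∪ ((Z ∖ X) ∖ X))| = 12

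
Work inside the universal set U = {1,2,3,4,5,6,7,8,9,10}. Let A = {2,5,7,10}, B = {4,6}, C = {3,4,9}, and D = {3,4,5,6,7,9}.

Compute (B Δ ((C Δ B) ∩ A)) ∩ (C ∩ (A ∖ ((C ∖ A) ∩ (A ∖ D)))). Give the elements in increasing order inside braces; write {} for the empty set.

C Δ B = {3,6,9}
(C Δ B) ∩ A = {}
B Δ ((C Δ B) ∩ A) = {4,6}
C ∖ A = {3,4,9}
A ∖ D = {2,10}
(C ∖ A) ∩ (A ∖ D) = {}
A ∖ ((C ∖ A) ∩ (A ∖ D)) = {2,5,7,10}
C ∩ (A ∖ ((C ∖ A) ∩ (A ∖ D))) = {}
(B Δ ((C Δ B) ∩ A)) ∩ (C ∩ (A ∖ ((C ∖ A) ∩ (A ∖ D)))) = {}

{}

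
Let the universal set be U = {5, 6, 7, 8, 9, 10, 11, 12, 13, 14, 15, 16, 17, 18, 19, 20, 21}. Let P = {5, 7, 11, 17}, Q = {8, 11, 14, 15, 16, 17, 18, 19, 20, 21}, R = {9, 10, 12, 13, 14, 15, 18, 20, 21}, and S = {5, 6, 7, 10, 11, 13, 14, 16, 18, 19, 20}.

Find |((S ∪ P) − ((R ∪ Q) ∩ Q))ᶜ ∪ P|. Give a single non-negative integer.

S ∪ P = {5, 6, 7, 10, 11, 13, 14, 16, 17, 18, 19, 20}
R ∪ Q = {8, 9, 10, 11, 12, 13, 14, 15, 16, 17, 18, 19, 20, 21}
(R ∪ Q) ∩ Q = {8, 11, 14, 15, 16, 17, 18, 19, 20, 21}
(S ∪ P) − ((R ∪ Q) ∩ Q) = {5, 6, 7, 10, 13}
((S ∪ P) − ((R ∪ Q) ∩ Q))ᶜ = {8, 9, 11, 12, 14, 15, 16, 17, 18, 19, 20, 21}
((S ∪ P) − ((R ∪ Q) ∩ Q))ᶜ ∪ P = {5, 7, 8, 9, 11, 12, 14, 15, 16, 17, 18, 19, 20, 21}
|((S ∪ P) − ((R ∪ Q) ∩ Q))ᶜ ∪ P| = 14

14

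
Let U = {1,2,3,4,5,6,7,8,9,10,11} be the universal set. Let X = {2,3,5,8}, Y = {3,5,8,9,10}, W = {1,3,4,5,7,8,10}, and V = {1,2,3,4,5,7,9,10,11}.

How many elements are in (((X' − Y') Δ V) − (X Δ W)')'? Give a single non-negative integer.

X' = {1,4,6,7,9,10,11}
Y' = {1,2,4,6,7,11}
X' − Y' = {9,10}
(X' − Y') Δ V = {1,2,3,4,5,7,11}
X Δ W = {1,2,4,7,10}
(X Δ W)' = {3,5,6,8,9,11}
((X' − Y') Δ V) − (X Δ W)' = {1,2,4,7}
(((X' − Y') Δ V) − (X Δ W)')' = {3,5,6,8,9,10,11}
|(((X' − Y') Δ V) − (X Δ W)')'| = 7

7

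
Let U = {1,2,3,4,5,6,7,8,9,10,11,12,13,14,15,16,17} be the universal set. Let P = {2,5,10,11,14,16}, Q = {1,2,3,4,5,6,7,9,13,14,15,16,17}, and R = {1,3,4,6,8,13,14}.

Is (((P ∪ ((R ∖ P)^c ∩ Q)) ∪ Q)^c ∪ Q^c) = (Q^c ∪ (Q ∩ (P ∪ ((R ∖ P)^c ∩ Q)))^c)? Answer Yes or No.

R ∖ P = {1,3,4,6,8,13}
(R ∖ P)^c = {2,5,7,9,10,11,12,14,15,16,17}
(R ∖ P)^c ∩ Q = {2,5,7,9,14,15,16,17}
P ∪ ((R ∖ P)^c ∩ Q) = {2,5,7,9,10,11,14,15,16,17}
(P ∪ ((R ∖ P)^c ∩ Q)) ∪ Q = {1,2,3,4,5,6,7,9,10,11,13,14,15,16,17}
((P ∪ ((R ∖ P)^c ∩ Q)) ∪ Q)^c = {8,12}
Q^c = {8,10,11,12}
((P ∪ ((R ∖ P)^c ∩ Q)) ∪ Q)^c ∪ Q^c = {8,10,11,12}
Q ∩ (P ∪ ((R ∖ P)^c ∩ Q)) = {2,5,7,9,14,15,16,17}
(Q ∩ (P ∪ ((R ∖ P)^c ∩ Q)))^c = {1,3,4,6,8,10,11,12,13}
Q^c ∪ (Q ∩ (P ∪ ((R ∖ P)^c ∩ Q)))^c = {1,3,4,6,8,10,11,12,13}
1 ∈ Q^c ∪ (Q ∩ (P ∪ ((R ∖ P)^c ∩ Q)))^c but 1 ∉ ((P ∪ ((R ∖ P)^c ∩ Q)) ∪ Q)^c ∪ Q^c, so they differ.

No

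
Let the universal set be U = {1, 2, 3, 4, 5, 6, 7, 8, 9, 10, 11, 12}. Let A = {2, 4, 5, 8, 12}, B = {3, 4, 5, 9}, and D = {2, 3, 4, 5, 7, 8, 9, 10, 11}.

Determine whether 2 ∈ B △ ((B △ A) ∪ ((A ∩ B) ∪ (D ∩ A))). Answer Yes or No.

Yes

2 ∉ B and 2 ∈ A, so 2 ∈ B △ A
2 ∈ A and 2 ∉ B, so 2 ∉ A ∩ B
2 ∈ D and 2 ∈ A, so 2 ∈ D ∩ A
2 ∉ (A ∩ B) and 2 ∈ (D ∩ A), so 2 ∈ (A ∩ B) ∪ (D ∩ A)
2 ∈ (B △ A) and 2 ∈ ((A ∩ B) ∪ (D ∩ A)), so 2 ∈ (B △ A) ∪ ((A ∩ B) ∪ (D ∩ A))
2 ∉ B and 2 ∈ ((B △ A) ∪ ((A ∩ B) ∪ (D ∩ A))), so 2 ∈ B △ ((B △ A) ∪ ((A ∩ B) ∪ (D ∩ A)))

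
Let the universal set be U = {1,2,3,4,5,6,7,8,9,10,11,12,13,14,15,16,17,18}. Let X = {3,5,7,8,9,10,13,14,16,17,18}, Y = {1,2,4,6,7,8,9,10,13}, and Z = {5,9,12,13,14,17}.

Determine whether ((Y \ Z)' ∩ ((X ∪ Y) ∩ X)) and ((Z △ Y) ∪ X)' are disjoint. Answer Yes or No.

Y \ Z = {1,2,4,6,7,8,10}
(Y \ Z)' = {3,5,9,11,12,13,14,15,16,17,18}
X ∪ Y = {1,2,3,4,5,6,7,8,9,10,13,14,16,17,18}
(X ∪ Y) ∩ X = {3,5,7,8,9,10,13,14,16,17,18}
(Y \ Z)' ∩ ((X ∪ Y) ∩ X) = {3,5,9,13,14,16,17,18}
Z △ Y = {1,2,4,5,6,7,8,10,12,14,17}
(Z △ Y) ∪ X = {1,2,3,4,5,6,7,8,9,10,12,13,14,16,17,18}
((Z △ Y) ∪ X)' = {11,15}
{3,5,9,13,14,16,17,18} and {11,15} share no elements.

Yes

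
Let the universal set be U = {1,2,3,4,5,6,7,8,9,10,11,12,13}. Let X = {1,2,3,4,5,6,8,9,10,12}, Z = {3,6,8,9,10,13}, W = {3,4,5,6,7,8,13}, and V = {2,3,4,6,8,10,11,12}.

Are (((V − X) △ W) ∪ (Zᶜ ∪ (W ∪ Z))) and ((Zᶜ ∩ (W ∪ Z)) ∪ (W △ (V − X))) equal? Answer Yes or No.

No

V − X = {11}
(V − X) △ W = {3,4,5,6,7,8,11,13}
Zᶜ = {1,2,4,5,7,11,12}
W ∪ Z = {3,4,5,6,7,8,9,10,13}
Zᶜ ∪ (W ∪ Z) = {1,2,3,4,5,6,7,8,9,10,11,12,13}
((V − X) △ W) ∪ (Zᶜ ∪ (W ∪ Z)) = {1,2,3,4,5,6,7,8,9,10,11,12,13}
Zᶜ ∩ (W ∪ Z) = {4,5,7}
W △ (V − X) = {3,4,5,6,7,8,11,13}
(Zᶜ ∩ (W ∪ Z)) ∪ (W △ (V − X)) = {3,4,5,6,7,8,11,13}
1 ∈ ((V − X) △ W) ∪ (Zᶜ ∪ (W ∪ Z)) but 1 ∉ (Zᶜ ∩ (W ∪ Z)) ∪ (W △ (V − X)), so they differ.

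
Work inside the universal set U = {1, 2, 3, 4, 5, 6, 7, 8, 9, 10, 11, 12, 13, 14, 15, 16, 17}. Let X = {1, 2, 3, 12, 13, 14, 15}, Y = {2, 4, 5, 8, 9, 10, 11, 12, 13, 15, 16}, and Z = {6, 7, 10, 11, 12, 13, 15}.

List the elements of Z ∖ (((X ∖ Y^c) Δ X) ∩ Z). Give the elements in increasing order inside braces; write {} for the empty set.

Y^c = {1, 3, 6, 7, 14, 17}
X ∖ Y^c = {2, 12, 13, 15}
(X ∖ Y^c) Δ X = {1, 3, 14}
((X ∖ Y^c) Δ X) ∩ Z = {}
Z ∖ (((X ∖ Y^c) Δ X) ∩ Z) = {6, 7, 10, 11, 12, 13, 15}

{6, 7, 10, 11, 12, 13, 15}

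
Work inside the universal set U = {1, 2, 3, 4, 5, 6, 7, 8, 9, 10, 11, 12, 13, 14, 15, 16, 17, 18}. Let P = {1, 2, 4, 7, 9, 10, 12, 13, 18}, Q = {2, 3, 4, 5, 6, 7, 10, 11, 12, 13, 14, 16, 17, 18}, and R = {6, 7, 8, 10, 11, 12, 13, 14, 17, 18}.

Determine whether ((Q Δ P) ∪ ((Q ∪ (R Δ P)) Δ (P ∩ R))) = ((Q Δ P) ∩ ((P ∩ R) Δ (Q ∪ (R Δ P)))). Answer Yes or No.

Q Δ P = {1, 3, 5, 6, 9, 11, 14, 16, 17}
R Δ P = {1, 2, 4, 6, 8, 9, 11, 14, 17}
Q ∪ (R Δ P) = {1, 2, 3, 4, 5, 6, 7, 8, 9, 10, 11, 12, 13, 14, 16, 17, 18}
P ∩ R = {7, 10, 12, 13, 18}
(Q ∪ (R Δ P)) Δ (P ∩ R) = {1, 2, 3, 4, 5, 6, 8, 9, 11, 14, 16, 17}
(Q Δ P) ∪ ((Q ∪ (R Δ P)) Δ (P ∩ R)) = {1, 2, 3, 4, 5, 6, 8, 9, 11, 14, 16, 17}
(P ∩ R) Δ (Q ∪ (R Δ P)) = {1, 2, 3, 4, 5, 6, 8, 9, 11, 14, 16, 17}
(Q Δ P) ∩ ((P ∩ R) Δ (Q ∪ (R Δ P))) = {1, 3, 5, 6, 9, 11, 14, 16, 17}
2 ∈ (Q Δ P) ∪ ((Q ∪ (R Δ P)) Δ (P ∩ R)) but 2 ∉ (Q Δ P) ∩ ((P ∩ R) Δ (Q ∪ (R Δ P))), so they differ.

No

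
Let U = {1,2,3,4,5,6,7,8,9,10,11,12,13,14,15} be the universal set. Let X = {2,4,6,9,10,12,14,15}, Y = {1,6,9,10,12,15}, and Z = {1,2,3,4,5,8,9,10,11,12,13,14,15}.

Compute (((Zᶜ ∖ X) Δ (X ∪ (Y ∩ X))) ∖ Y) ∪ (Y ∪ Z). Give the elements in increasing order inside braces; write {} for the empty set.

{1,2,3,4,5,6,7,8,9,10,11,12,13,14,15}

Zᶜ = {6,7}
Zᶜ ∖ X = {7}
Y ∩ X = {6,9,10,12,15}
X ∪ (Y ∩ X) = {2,4,6,9,10,12,14,15}
(Zᶜ ∖ X) Δ (X ∪ (Y ∩ X)) = {2,4,6,7,9,10,12,14,15}
((Zᶜ ∖ X) Δ (X ∪ (Y ∩ X))) ∖ Y = {2,4,7,14}
Y ∪ Z = {1,2,3,4,5,6,8,9,10,11,12,13,14,15}
(((Zᶜ ∖ X) Δ (X ∪ (Y ∩ X))) ∖ Y) ∪ (Y ∪ Z) = {1,2,3,4,5,6,7,8,9,10,11,12,13,14,15}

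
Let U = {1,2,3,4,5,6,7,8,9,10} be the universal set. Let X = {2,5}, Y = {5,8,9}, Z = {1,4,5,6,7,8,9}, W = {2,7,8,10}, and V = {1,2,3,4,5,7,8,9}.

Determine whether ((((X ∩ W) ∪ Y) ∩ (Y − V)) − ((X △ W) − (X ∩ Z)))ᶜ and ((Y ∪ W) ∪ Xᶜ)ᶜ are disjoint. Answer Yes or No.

X ∩ W = {2}
(X ∩ W) ∪ Y = {2,5,8,9}
Y − V = {}
((X ∩ W) ∪ Y) ∩ (Y − V) = {}
X △ W = {5,7,8,10}
X ∩ Z = {5}
(X △ W) − (X ∩ Z) = {7,8,10}
(((X ∩ W) ∪ Y) ∩ (Y − V)) − ((X △ W) − (X ∩ Z)) = {}
((((X ∩ W) ∪ Y) ∩ (Y − V)) − ((X △ W) − (X ∩ Z)))ᶜ = {1,2,3,4,5,6,7,8,9,10}
Y ∪ W = {2,5,7,8,9,10}
Xᶜ = {1,3,4,6,7,8,9,10}
(Y ∪ W) ∪ Xᶜ = {1,2,3,4,5,6,7,8,9,10}
((Y ∪ W) ∪ Xᶜ)ᶜ = {}
{1,2,3,4,5,6,7,8,9,10} and {} share no elements.

Yes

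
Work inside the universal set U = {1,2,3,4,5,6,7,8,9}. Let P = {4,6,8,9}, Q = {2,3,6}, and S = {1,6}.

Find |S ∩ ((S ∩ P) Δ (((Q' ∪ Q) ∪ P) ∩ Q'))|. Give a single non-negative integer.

S ∩ P = {6}
Q' = {1,4,5,7,8,9}
Q' ∪ Q = {1,2,3,4,5,6,7,8,9}
(Q' ∪ Q) ∪ P = {1,2,3,4,5,6,7,8,9}
((Q' ∪ Q) ∪ P) ∩ Q' = {1,4,5,7,8,9}
(S ∩ P) Δ (((Q' ∪ Q) ∪ P) ∩ Q') = {1,4,5,6,7,8,9}
S ∩ ((S ∩ P) Δ (((Q' ∪ Q) ∪ P) ∩ Q')) = {1,6}
|S ∩ ((S ∩ P) Δ (((Q' ∪ Q) ∪ P) ∩ Q'))| = 2

2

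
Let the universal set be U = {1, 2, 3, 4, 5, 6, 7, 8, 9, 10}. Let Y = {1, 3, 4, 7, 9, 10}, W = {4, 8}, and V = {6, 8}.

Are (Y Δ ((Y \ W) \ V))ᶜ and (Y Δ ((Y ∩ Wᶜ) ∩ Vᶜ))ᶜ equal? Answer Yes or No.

Yes

Y \ W = {1, 3, 7, 9, 10}
(Y \ W) \ V = {1, 3, 7, 9, 10}
Y Δ ((Y \ W) \ V) = {4}
(Y Δ ((Y \ W) \ V))ᶜ = {1, 2, 3, 5, 6, 7, 8, 9, 10}
Wᶜ = {1, 2, 3, 5, 6, 7, 9, 10}
Y ∩ Wᶜ = {1, 3, 7, 9, 10}
Vᶜ = {1, 2, 3, 4, 5, 7, 9, 10}
(Y ∩ Wᶜ) ∩ Vᶜ = {1, 3, 7, 9, 10}
Y Δ ((Y ∩ Wᶜ) ∩ Vᶜ) = {4}
(Y Δ ((Y ∩ Wᶜ) ∩ Vᶜ))ᶜ = {1, 2, 3, 5, 6, 7, 8, 9, 10}
Both equal {1, 2, 3, 5, 6, 7, 8, 9, 10}, so (Y Δ ((Y \ W) \ V))ᶜ = (Y Δ ((Y ∩ Wᶜ) ∩ Vᶜ))ᶜ.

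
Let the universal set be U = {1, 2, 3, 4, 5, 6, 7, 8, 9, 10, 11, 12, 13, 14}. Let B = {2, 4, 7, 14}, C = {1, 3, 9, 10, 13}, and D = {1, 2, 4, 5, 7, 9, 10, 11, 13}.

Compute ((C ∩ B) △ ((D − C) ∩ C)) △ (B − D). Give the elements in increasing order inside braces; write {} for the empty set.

{14}

C ∩ B = {}
D − C = {2, 4, 5, 7, 11}
(D − C) ∩ C = {}
(C ∩ B) △ ((D − C) ∩ C) = {}
B − D = {14}
((C ∩ B) △ ((D − C) ∩ C)) △ (B − D) = {14}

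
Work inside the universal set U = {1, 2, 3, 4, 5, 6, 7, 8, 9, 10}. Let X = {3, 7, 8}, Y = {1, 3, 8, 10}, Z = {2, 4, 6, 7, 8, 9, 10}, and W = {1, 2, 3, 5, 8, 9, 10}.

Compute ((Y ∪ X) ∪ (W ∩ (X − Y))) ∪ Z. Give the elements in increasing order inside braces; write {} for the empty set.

Y ∪ X = {1, 3, 7, 8, 10}
X − Y = {7}
W ∩ (X − Y) = {}
(Y ∪ X) ∪ (W ∩ (X − Y)) = {1, 3, 7, 8, 10}
((Y ∪ X) ∪ (W ∩ (X − Y))) ∪ Z = {1, 2, 3, 4, 6, 7, 8, 9, 10}

{1, 2, 3, 4, 6, 7, 8, 9, 10}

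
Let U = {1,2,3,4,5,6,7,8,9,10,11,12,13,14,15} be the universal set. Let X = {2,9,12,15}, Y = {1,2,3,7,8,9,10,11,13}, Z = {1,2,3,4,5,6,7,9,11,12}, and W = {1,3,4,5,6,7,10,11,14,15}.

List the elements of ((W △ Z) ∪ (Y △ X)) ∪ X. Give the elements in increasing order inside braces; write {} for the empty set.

{1,2,3,7,8,9,10,11,12,13,14,15}

W △ Z = {2,9,10,12,14,15}
Y △ X = {1,3,7,8,10,11,12,13,15}
(W △ Z) ∪ (Y △ X) = {1,2,3,7,8,9,10,11,12,13,14,15}
((W △ Z) ∪ (Y △ X)) ∪ X = {1,2,3,7,8,9,10,11,12,13,14,15}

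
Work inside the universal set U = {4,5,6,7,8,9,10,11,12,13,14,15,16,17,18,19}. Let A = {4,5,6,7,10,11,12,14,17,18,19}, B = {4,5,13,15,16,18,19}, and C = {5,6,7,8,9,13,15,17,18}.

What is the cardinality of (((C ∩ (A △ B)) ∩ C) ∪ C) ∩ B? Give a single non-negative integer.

4

A △ B = {6,7,10,11,12,13,14,15,16,17}
C ∩ (A △ B) = {6,7,13,15,17}
(C ∩ (A △ B)) ∩ C = {6,7,13,15,17}
((C ∩ (A △ B)) ∩ C) ∪ C = {5,6,7,8,9,13,15,17,18}
(((C ∩ (A △ B)) ∩ C) ∪ C) ∩ B = {5,13,15,18}
|(((C ∩ (A △ B)) ∩ C) ∪ C) ∩ B| = 4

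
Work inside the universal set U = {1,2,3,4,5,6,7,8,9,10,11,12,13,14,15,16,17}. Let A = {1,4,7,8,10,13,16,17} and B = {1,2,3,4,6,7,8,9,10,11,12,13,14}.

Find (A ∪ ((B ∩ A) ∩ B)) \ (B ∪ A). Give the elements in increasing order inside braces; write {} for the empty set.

{}

B ∩ A = {1,4,7,8,10,13}
(B ∩ A) ∩ B = {1,4,7,8,10,13}
A ∪ ((B ∩ A) ∩ B) = {1,4,7,8,10,13,16,17}
B ∪ A = {1,2,3,4,6,7,8,9,10,11,12,13,14,16,17}
(A ∪ ((B ∩ A) ∩ B)) \ (B ∪ A) = {}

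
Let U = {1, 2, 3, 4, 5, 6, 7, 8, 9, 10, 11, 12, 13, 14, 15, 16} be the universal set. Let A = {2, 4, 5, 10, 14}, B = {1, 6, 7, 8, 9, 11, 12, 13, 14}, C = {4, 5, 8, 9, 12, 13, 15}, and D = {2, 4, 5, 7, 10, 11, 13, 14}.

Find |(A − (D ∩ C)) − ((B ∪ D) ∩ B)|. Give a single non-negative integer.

D ∩ C = {4, 5, 13}
A − (D ∩ C) = {2, 10, 14}
B ∪ D = {1, 2, 4, 5, 6, 7, 8, 9, 10, 11, 12, 13, 14}
(B ∪ D) ∩ B = {1, 6, 7, 8, 9, 11, 12, 13, 14}
(A − (D ∩ C)) − ((B ∪ D) ∩ B) = {2, 10}
|(A − (D ∩ C)) − ((B ∪ D) ∩ B)| = 2

2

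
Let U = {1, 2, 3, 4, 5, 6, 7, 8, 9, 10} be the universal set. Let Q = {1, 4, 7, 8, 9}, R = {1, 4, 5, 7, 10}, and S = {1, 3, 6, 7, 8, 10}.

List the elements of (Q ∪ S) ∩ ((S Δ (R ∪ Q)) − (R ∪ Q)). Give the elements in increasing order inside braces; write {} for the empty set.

{3, 6}

Q ∪ S = {1, 3, 4, 6, 7, 8, 9, 10}
R ∪ Q = {1, 4, 5, 7, 8, 9, 10}
S Δ (R ∪ Q) = {3, 4, 5, 6, 9}
(S Δ (R ∪ Q)) − (R ∪ Q) = {3, 6}
(Q ∪ S) ∩ ((S Δ (R ∪ Q)) − (R ∪ Q)) = {3, 6}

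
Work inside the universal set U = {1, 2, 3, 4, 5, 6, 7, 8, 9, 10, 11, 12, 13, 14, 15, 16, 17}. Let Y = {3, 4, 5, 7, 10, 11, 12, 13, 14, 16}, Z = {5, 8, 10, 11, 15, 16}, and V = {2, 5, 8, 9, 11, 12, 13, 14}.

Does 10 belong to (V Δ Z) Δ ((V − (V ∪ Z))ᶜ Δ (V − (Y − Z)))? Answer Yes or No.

No

10 ∉ V and 10 ∈ Z, so 10 ∈ V Δ Z
10 ∉ V and 10 ∈ Z, so 10 ∈ V ∪ Z
10 ∉ V and 10 ∈ (V ∪ Z), so 10 ∉ V − (V ∪ Z)
10 ∈ (V − (V ∪ Z))ᶜ since 10 ∉ (V − (V ∪ Z))
10 ∈ Y and 10 ∈ Z, so 10 ∉ Y − Z
10 ∉ V and 10 ∉ (Y − Z), so 10 ∉ V − (Y − Z)
10 ∈ (V − (V ∪ Z))ᶜ and 10 ∉ (V − (Y − Z)), so 10 ∈ (V − (V ∪ Z))ᶜ Δ (V − (Y − Z))
10 ∈ (V Δ Z) and 10 ∈ ((V − (V ∪ Z))ᶜ Δ (V − (Y − Z))), so 10 ∉ (V Δ Z) Δ ((V − (V ∪ Z))ᶜ Δ (V − (Y − Z)))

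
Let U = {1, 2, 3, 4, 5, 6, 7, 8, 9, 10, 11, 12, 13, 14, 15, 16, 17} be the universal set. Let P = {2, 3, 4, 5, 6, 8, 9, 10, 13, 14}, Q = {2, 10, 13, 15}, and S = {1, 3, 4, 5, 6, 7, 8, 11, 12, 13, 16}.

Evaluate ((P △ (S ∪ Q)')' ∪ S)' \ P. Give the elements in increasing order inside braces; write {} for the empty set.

S ∪ Q = {1, 2, 3, 4, 5, 6, 7, 8, 10, 11, 12, 13, 15, 16}
(S ∪ Q)' = {9, 14, 17}
P △ (S ∪ Q)' = {2, 3, 4, 5, 6, 8, 10, 13, 17}
(P △ (S ∪ Q)')' = {1, 7, 9, 11, 12, 14, 15, 16}
(P △ (S ∪ Q)')' ∪ S = {1, 3, 4, 5, 6, 7, 8, 9, 11, 12, 13, 14, 15, 16}
((P △ (S ∪ Q)')' ∪ S)' = {2, 10, 17}
((P △ (S ∪ Q)')' ∪ S)' \ P = {17}

{17}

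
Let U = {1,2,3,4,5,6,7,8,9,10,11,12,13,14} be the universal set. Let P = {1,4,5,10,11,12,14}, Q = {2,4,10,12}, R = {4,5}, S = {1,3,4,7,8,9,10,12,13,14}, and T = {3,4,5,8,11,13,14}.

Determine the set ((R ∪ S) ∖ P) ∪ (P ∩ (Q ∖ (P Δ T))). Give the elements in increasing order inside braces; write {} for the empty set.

{3,4,7,8,9,13}

R ∪ S = {1,3,4,5,7,8,9,10,12,13,14}
(R ∪ S) ∖ P = {3,7,8,9,13}
P Δ T = {1,3,8,10,12,13}
Q ∖ (P Δ T) = {2,4}
P ∩ (Q ∖ (P Δ T)) = {4}
((R ∪ S) ∖ P) ∪ (P ∩ (Q ∖ (P Δ T))) = {3,4,7,8,9,13}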